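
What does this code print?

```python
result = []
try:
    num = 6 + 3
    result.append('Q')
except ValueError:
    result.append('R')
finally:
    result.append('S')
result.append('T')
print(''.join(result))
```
QST

finally runs after normal execution too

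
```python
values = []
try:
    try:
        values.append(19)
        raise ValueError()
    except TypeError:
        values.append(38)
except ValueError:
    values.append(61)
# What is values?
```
[19, 61]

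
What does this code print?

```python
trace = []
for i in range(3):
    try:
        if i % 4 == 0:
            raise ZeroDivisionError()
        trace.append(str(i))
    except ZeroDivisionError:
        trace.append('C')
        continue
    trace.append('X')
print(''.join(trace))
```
C1X2X

continue in except skips rest of loop body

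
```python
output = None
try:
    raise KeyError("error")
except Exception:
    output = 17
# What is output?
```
17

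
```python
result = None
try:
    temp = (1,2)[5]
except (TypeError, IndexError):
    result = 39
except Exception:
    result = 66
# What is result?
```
39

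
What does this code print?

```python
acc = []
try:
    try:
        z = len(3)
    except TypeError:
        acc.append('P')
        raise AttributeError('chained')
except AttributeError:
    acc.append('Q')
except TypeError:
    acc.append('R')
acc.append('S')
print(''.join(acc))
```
PQS

AttributeError raised and caught, original TypeError not re-raised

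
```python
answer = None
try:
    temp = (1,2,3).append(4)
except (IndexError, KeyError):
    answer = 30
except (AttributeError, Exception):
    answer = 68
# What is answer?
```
68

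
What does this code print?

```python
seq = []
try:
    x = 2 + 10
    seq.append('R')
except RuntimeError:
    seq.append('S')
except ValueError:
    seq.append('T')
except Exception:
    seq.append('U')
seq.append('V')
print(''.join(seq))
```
RV

No exception, try block completes normally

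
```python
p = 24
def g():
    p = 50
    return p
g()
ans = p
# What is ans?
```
24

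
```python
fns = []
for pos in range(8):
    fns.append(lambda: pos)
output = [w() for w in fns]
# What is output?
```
[7, 7, 7, 7, 7, 7, 7, 7]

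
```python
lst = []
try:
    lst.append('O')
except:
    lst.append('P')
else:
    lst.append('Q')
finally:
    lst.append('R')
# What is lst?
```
['O', 'Q', 'R']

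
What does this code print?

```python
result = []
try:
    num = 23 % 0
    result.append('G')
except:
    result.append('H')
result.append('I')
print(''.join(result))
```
HI

Exception raised in try, caught by bare except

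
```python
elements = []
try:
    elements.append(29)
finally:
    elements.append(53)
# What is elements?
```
[29, 53]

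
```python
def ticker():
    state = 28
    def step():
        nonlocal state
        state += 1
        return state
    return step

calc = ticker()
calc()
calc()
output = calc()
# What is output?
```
31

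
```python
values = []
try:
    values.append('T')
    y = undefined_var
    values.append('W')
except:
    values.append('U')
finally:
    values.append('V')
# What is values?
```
['T', 'U', 'V']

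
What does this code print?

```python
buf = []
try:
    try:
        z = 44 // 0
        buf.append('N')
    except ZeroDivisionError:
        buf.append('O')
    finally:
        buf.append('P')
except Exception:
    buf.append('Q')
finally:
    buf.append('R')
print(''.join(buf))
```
OPR

Both finally blocks run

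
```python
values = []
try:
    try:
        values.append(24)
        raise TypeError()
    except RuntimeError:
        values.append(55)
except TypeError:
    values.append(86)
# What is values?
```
[24, 86]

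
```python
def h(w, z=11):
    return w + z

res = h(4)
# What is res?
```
15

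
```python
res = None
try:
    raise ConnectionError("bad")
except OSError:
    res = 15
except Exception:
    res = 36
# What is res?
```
15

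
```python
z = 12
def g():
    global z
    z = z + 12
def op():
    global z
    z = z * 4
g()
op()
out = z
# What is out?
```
96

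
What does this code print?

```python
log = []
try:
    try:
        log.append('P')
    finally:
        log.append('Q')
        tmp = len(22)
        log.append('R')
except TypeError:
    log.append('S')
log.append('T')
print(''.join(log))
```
PQST

Exception in inner finally caught by outer except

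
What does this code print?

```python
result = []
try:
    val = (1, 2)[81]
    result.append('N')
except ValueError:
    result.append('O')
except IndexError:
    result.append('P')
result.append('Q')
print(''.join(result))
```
PQ

IndexError is caught by its specific handler, not ValueError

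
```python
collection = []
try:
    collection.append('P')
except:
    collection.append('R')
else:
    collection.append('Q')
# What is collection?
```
['P', 'Q']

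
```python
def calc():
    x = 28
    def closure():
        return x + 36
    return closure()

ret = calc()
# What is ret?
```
64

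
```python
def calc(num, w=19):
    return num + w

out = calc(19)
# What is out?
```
38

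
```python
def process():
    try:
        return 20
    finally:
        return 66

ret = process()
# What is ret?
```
66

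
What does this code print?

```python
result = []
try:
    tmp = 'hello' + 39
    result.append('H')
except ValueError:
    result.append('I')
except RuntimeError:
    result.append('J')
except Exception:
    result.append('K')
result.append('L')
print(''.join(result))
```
KL

TypeError not specifically caught, falls to Exception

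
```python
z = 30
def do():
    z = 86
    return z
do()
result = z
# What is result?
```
30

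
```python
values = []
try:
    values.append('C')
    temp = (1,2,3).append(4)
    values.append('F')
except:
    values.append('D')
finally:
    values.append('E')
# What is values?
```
['C', 'D', 'E']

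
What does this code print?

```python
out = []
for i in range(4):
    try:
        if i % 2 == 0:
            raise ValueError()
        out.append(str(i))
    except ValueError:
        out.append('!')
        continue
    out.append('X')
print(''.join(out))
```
!1X!3X

continue in except skips rest of loop body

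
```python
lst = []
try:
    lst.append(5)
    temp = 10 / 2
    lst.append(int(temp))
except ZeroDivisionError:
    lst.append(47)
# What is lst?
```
[5, 5]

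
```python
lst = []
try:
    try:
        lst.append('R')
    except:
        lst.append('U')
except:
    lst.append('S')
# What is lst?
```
['R']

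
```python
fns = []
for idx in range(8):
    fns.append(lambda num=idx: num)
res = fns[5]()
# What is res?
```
5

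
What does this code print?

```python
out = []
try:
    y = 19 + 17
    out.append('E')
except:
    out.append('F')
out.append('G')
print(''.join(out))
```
EG

No exception, try block completes normally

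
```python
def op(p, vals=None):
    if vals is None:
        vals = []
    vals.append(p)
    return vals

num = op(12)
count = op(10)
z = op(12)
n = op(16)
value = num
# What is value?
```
[12]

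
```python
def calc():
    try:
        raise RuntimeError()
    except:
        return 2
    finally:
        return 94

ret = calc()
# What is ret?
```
94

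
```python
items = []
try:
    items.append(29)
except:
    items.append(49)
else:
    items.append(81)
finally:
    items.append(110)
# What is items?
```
[29, 81, 110]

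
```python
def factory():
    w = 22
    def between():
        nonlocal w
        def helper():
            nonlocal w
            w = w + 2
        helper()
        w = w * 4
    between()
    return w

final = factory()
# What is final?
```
96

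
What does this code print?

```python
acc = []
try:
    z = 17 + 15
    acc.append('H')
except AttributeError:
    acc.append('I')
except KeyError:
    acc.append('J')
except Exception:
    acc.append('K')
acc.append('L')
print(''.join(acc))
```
HL

No exception, try block completes normally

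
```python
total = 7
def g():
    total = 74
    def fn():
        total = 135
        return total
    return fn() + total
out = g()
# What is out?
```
209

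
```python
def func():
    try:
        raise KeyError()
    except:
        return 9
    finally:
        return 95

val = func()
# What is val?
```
95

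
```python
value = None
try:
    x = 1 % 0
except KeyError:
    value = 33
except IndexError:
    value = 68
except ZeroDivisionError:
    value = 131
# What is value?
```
131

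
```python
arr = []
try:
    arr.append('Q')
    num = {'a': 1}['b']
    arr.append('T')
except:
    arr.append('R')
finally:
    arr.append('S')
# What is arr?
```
['Q', 'R', 'S']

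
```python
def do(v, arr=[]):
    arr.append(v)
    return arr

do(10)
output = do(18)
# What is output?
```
[10, 18]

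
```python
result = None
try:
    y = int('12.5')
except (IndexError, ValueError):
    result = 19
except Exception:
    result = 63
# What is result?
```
19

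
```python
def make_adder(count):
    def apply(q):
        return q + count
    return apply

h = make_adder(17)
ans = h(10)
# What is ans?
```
27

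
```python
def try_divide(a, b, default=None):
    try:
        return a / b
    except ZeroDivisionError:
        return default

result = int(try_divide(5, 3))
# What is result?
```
1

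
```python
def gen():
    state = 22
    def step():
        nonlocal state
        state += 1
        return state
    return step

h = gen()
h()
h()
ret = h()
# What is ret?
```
25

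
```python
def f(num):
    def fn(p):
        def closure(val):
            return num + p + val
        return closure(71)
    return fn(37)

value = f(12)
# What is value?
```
120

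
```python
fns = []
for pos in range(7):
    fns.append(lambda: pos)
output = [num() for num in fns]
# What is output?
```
[6, 6, 6, 6, 6, 6, 6]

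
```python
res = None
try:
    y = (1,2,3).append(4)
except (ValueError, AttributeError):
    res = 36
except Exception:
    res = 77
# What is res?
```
36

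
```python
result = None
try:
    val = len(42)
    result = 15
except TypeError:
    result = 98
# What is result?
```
98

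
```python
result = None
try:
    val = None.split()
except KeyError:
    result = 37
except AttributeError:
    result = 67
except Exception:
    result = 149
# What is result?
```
67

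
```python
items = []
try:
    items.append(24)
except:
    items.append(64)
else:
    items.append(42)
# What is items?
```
[24, 42]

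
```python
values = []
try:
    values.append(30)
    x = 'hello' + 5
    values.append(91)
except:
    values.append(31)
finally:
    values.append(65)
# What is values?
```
[30, 31, 65]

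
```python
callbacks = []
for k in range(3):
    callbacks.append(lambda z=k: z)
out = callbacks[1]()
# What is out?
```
1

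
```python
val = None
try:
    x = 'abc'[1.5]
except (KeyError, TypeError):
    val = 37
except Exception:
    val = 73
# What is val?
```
37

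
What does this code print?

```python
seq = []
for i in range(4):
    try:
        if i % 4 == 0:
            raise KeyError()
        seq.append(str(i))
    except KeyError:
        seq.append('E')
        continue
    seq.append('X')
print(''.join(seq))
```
E1X2X3X

continue in except skips rest of loop body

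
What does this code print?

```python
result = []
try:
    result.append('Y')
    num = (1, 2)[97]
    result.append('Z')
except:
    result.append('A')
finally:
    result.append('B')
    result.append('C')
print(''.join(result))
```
YABC

Code before exception runs, then except, then all of finally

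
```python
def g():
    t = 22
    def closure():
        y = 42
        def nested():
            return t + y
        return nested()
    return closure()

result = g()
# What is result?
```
64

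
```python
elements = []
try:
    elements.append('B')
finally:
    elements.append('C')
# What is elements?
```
['B', 'C']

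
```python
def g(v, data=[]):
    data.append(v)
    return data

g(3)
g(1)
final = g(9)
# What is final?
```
[3, 1, 9]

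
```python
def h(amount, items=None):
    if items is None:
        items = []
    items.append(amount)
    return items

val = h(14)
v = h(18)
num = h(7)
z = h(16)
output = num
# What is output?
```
[7]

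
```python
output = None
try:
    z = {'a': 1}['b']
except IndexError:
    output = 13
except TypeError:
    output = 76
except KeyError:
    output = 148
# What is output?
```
148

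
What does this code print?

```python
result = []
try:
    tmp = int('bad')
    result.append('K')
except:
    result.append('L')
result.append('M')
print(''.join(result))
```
LM

Exception raised in try, caught by bare except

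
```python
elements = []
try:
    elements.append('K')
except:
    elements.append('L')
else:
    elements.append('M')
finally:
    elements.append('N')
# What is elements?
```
['K', 'M', 'N']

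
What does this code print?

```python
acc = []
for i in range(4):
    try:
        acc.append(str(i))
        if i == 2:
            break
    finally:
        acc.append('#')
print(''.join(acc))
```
0#1#2#

finally runs even when breaking out of loop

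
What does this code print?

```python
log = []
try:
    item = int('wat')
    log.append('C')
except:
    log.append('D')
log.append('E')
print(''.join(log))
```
DE

Exception raised in try, caught by bare except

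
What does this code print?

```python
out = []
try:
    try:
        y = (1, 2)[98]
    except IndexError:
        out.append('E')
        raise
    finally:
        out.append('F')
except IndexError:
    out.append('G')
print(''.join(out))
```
EFG

finally runs before re-raised exception propagates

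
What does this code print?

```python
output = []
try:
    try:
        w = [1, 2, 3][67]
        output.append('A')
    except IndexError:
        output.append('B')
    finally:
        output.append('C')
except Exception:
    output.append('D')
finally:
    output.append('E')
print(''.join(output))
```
BCE

Both finally blocks run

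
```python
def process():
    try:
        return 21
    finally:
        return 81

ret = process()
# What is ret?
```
81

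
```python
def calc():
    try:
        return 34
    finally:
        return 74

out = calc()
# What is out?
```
74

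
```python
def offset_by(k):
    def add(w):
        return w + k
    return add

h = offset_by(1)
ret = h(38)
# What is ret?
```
39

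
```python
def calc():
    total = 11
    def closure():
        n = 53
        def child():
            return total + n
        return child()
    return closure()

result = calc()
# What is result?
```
64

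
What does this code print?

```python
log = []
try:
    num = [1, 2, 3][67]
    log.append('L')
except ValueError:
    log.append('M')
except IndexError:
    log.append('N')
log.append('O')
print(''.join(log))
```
NO

IndexError is caught by its specific handler, not ValueError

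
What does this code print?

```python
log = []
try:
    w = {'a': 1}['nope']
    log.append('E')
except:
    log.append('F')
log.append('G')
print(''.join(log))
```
FG

Exception raised in try, caught by bare except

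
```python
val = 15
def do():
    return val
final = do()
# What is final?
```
15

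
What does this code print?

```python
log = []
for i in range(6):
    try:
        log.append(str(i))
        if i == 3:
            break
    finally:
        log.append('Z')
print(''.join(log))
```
0Z1Z2Z3Z

finally runs even when breaking out of loop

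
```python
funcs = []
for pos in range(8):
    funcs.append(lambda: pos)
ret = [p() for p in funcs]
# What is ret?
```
[7, 7, 7, 7, 7, 7, 7, 7]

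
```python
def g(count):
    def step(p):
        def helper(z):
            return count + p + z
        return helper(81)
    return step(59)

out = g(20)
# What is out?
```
160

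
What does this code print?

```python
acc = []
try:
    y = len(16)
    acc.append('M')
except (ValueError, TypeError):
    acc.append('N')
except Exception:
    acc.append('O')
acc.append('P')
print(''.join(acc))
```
NP

TypeError matches tuple containing it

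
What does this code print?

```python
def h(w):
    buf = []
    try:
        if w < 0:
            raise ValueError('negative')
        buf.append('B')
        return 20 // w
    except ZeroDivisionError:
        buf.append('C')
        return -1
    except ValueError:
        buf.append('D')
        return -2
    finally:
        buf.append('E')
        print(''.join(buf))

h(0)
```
BCE

w=0 causes ZeroDivisionError, caught, finally prints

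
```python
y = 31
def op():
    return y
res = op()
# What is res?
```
31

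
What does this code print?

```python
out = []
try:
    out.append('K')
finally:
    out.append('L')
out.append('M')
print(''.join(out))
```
KLM

try/finally without except, no exception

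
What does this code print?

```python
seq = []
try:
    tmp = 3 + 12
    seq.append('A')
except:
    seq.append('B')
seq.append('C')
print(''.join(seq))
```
AC

No exception, try block completes normally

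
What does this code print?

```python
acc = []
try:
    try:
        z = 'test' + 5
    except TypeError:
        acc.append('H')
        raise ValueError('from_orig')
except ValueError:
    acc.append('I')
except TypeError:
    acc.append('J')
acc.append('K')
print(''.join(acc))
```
HIK

ValueError raised and caught, original TypeError not re-raised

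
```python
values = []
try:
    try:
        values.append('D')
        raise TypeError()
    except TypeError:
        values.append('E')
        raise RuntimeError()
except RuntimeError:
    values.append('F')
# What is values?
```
['D', 'E', 'F']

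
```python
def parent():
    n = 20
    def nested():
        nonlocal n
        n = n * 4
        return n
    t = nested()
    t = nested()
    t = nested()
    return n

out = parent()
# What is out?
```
1280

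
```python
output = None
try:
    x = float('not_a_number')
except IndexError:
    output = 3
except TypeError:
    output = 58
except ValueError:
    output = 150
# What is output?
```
150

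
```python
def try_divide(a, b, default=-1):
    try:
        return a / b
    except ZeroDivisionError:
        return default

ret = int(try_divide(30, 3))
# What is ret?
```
10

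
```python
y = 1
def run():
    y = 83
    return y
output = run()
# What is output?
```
83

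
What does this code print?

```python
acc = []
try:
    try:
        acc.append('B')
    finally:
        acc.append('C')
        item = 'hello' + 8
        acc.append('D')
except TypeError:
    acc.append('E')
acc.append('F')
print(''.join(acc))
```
BCEF

Exception in inner finally caught by outer except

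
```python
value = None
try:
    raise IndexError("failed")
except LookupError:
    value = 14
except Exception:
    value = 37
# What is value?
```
14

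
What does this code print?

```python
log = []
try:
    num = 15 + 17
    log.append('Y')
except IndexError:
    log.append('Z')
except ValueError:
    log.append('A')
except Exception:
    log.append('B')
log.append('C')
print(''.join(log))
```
YC

No exception, try block completes normally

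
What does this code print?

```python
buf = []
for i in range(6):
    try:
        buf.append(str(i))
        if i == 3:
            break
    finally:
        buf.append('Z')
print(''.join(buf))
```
0Z1Z2Z3Z

finally runs even when breaking out of loop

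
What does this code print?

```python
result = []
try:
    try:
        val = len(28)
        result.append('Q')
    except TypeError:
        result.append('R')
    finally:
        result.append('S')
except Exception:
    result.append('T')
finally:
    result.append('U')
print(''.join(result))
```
RSU

Both finally blocks run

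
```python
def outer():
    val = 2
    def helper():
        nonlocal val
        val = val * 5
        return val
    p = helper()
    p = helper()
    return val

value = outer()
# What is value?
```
50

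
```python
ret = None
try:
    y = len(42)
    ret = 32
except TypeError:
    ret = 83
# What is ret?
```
83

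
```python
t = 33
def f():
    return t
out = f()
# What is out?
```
33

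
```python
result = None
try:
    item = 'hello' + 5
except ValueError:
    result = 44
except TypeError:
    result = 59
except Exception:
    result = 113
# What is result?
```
59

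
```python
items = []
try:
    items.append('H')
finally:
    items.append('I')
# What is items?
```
['H', 'I']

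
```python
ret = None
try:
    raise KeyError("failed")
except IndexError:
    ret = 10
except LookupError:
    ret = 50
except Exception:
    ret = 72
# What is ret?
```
50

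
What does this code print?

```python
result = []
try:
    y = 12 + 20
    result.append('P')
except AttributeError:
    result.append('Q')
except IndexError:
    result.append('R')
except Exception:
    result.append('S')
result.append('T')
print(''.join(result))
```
PT

No exception, try block completes normally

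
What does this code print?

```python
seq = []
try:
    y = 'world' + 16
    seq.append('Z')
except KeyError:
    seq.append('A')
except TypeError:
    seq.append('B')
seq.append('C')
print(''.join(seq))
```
BC

TypeError is caught by its specific handler, not KeyError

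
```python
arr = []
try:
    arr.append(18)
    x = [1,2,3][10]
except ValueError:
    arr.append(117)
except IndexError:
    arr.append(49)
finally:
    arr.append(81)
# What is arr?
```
[18, 49, 81]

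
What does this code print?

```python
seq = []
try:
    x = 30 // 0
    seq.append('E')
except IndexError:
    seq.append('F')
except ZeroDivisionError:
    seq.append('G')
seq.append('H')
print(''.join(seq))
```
GH

ZeroDivisionError is caught by its specific handler, not IndexError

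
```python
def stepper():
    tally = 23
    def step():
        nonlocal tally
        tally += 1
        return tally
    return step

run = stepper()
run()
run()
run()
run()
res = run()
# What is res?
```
28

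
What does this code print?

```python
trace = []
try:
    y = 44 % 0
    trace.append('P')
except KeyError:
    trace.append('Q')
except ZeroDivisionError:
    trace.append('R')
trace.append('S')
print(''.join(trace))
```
RS

ZeroDivisionError is caught by its specific handler, not KeyError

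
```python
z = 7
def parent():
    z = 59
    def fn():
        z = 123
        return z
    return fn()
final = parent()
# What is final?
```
123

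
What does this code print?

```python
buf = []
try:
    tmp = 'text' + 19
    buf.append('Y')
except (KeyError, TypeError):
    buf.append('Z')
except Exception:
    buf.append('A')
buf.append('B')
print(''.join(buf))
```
ZB

TypeError matches tuple containing it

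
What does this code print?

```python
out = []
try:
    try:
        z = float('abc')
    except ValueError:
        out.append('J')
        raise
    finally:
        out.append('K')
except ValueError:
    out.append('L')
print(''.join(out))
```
JKL

finally runs before re-raised exception propagates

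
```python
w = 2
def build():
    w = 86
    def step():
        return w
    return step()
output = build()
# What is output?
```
86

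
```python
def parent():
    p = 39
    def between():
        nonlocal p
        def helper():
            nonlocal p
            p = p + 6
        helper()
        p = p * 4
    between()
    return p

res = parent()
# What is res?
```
180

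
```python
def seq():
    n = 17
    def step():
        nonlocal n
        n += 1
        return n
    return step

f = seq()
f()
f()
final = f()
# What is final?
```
20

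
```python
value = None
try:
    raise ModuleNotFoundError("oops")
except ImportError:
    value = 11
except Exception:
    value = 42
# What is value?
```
11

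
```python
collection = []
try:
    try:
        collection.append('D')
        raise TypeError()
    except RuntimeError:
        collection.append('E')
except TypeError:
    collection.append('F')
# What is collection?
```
['D', 'F']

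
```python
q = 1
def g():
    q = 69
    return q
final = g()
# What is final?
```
69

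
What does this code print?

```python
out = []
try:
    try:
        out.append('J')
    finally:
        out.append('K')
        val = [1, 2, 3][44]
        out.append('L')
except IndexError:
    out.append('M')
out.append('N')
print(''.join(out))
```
JKMN

Exception in inner finally caught by outer except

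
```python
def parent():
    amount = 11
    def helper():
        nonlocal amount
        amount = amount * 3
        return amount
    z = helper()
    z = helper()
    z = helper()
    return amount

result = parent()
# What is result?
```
297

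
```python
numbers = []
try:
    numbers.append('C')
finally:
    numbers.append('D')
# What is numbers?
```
['C', 'D']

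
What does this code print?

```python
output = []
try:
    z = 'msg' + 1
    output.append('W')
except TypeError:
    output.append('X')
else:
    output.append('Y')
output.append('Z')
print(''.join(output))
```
XZ

else block skipped when exception is caught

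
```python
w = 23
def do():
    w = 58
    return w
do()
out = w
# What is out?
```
23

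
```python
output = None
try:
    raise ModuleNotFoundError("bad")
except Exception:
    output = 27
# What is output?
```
27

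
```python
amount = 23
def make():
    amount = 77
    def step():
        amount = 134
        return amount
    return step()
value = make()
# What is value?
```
134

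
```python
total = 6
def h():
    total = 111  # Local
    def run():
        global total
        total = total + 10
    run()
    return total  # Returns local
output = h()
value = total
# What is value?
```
16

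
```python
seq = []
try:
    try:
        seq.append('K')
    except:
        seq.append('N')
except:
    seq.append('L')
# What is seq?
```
['K']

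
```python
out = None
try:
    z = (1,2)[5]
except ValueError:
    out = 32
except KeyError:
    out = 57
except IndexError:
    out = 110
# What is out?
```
110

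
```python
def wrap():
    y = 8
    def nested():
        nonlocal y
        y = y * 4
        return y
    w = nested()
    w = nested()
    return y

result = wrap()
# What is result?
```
128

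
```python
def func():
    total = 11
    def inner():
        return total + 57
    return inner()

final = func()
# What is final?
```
68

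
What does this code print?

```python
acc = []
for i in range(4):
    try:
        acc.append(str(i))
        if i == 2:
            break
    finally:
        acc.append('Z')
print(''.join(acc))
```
0Z1Z2Z

finally runs even when breaking out of loop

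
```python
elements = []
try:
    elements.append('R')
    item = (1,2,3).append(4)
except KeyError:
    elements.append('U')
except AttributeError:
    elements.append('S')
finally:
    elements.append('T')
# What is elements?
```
['R', 'S', 'T']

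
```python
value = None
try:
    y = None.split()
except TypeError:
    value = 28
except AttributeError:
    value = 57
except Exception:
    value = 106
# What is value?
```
57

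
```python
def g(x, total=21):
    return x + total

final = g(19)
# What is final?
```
40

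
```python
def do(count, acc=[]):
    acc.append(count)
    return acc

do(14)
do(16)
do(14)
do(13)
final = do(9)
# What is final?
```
[14, 16, 14, 13, 9]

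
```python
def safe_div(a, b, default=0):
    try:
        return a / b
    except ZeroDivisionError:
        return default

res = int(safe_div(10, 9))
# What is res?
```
1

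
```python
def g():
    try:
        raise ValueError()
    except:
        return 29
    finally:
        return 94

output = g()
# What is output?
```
94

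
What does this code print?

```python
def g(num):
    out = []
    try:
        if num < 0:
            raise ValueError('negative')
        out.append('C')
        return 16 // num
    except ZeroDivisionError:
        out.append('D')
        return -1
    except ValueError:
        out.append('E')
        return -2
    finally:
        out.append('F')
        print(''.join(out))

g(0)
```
CDF

num=0 causes ZeroDivisionError, caught, finally prints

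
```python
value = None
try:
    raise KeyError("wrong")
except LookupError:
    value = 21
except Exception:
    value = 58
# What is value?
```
21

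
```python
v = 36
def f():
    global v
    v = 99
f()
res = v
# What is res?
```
99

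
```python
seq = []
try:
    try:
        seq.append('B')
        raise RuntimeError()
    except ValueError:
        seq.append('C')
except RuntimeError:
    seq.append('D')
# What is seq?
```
['B', 'D']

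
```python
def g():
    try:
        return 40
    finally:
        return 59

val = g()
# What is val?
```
59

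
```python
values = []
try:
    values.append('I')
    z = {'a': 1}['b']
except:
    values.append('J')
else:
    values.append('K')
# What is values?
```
['I', 'J']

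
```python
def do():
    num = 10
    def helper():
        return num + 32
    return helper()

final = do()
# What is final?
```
42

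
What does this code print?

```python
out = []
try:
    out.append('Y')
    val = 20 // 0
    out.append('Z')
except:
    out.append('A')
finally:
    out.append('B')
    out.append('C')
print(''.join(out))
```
YABC

Code before exception runs, then except, then all of finally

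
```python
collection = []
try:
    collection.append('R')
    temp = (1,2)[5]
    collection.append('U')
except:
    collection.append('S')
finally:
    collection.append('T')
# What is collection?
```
['R', 'S', 'T']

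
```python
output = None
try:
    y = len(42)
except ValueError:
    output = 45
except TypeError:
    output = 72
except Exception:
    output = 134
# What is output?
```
72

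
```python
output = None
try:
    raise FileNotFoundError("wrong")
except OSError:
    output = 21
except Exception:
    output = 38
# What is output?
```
21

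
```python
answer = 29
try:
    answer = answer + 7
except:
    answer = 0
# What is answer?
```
36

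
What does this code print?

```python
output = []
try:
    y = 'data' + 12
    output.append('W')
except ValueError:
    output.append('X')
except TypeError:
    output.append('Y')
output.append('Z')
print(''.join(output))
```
YZ

TypeError is caught by its specific handler, not ValueError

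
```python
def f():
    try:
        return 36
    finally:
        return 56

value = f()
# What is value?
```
56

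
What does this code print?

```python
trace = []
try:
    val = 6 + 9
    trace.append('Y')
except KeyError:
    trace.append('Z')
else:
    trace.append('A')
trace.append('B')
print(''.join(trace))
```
YAB

else block runs when no exception occurs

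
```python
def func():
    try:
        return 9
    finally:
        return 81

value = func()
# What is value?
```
81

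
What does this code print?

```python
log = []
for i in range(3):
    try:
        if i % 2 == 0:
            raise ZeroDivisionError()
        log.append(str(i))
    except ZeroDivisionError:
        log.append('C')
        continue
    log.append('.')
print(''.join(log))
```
C1.C

continue in except skips rest of loop body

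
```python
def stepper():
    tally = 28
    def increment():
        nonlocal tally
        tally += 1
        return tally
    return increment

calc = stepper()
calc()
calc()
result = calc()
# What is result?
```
31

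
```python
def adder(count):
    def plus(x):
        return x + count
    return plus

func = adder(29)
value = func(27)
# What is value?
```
56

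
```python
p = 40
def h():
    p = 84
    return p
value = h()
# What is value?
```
84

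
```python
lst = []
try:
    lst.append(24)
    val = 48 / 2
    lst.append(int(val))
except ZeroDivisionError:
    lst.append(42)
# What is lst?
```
[24, 24]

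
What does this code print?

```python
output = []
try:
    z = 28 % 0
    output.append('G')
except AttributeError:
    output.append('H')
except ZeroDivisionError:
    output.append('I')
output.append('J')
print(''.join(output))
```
IJ

ZeroDivisionError is caught by its specific handler, not AttributeError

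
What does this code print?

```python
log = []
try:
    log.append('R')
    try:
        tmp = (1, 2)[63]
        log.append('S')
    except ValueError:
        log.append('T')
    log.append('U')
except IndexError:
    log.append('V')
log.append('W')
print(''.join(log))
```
RVW

Inner handler doesn't match, propagates to outer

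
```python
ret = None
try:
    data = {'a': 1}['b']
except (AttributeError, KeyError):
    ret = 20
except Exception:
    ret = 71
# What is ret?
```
20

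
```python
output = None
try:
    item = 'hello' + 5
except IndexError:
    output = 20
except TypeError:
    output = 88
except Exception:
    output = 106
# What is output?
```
88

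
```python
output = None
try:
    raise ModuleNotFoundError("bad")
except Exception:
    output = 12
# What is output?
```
12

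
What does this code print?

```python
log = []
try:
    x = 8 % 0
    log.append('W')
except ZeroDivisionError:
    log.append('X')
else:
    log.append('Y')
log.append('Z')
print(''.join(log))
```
XZ

else block skipped when exception is caught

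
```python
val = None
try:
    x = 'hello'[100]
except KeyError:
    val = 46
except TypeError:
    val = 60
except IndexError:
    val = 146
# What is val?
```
146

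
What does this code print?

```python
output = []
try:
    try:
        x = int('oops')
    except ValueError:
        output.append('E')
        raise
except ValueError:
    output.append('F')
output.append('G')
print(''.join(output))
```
EFG

raise without argument re-raises current exception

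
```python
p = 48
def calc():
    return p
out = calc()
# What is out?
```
48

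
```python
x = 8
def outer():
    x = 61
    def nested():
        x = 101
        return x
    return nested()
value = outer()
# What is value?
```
101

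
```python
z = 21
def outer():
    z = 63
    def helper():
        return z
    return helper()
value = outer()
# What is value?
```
63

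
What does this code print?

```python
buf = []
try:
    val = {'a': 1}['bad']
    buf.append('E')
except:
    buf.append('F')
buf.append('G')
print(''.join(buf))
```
FG

Exception raised in try, caught by bare except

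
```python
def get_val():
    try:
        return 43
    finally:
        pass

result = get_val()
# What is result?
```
43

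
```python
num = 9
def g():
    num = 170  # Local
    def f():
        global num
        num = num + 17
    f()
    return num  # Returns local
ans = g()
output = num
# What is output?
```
26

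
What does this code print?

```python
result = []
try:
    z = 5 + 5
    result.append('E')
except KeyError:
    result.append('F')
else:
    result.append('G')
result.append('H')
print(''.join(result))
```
EGH

else block runs when no exception occurs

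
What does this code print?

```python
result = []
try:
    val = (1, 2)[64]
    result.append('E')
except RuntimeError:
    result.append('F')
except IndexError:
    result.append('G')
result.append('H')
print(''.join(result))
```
GH

IndexError is caught by its specific handler, not RuntimeError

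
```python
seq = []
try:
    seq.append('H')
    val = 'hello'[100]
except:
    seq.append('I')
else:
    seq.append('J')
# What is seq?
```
['H', 'I']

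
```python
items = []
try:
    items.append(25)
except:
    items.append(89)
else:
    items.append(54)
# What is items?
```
[25, 54]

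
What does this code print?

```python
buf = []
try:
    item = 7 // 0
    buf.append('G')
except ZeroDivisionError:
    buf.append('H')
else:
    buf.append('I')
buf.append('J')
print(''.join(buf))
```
HJ

else block skipped when exception is caught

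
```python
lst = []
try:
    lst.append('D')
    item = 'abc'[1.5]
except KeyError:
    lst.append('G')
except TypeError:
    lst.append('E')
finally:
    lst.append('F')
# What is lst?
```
['D', 'E', 'F']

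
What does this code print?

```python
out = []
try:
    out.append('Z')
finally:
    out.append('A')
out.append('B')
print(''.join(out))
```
ZAB

try/finally without except, no exception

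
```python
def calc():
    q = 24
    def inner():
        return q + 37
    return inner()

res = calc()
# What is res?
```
61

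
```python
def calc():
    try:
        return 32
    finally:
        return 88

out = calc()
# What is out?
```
88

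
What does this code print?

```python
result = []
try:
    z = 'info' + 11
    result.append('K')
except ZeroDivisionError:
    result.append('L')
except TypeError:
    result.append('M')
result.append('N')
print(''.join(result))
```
MN

TypeError is caught by its specific handler, not ZeroDivisionError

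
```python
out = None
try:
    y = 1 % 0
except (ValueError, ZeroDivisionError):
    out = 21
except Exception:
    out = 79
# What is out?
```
21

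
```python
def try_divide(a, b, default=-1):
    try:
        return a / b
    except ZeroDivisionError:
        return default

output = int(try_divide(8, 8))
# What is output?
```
1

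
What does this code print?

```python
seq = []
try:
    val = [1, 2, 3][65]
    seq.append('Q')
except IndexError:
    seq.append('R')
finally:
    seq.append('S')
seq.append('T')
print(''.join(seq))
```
RST

finally always runs, even after exception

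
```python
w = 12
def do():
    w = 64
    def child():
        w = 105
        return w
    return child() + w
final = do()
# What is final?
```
169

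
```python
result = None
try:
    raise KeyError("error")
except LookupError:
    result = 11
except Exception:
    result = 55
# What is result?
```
11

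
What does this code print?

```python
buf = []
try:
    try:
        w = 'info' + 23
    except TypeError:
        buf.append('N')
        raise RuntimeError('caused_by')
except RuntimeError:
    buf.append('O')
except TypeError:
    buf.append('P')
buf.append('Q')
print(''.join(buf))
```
NOQ

RuntimeError raised and caught, original TypeError not re-raised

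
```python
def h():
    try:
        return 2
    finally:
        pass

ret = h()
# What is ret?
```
2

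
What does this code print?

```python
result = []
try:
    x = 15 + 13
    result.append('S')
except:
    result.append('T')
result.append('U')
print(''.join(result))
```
SU

No exception, try block completes normally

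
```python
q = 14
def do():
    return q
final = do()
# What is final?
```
14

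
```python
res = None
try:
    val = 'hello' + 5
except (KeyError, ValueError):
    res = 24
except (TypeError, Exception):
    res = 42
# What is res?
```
42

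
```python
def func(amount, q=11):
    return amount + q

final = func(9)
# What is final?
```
20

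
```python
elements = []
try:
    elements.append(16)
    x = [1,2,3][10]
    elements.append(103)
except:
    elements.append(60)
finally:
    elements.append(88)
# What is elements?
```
[16, 60, 88]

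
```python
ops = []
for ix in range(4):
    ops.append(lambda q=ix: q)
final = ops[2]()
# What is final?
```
2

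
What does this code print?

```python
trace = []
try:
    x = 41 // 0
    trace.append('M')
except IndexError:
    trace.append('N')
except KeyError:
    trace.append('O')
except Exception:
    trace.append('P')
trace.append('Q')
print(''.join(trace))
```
PQ

ZeroDivisionError not specifically caught, falls to Exception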